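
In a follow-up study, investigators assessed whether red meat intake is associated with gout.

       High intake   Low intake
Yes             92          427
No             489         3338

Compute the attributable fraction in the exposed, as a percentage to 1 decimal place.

Reading the table with exposure as columns: a = 92 (High intake, case), b = 489 (High intake, non-case), c = 427 (Low intake, case), d = 3338.
Risk in exposed = 92/581 = 0.15835; risk in unexposed = 427/3765 = 0.11341.
RR = 0.15835/0.11341 = 1.39620
AR% = (RR − 1)/RR × 100 = (1.39620 − 1)/1.39620 × 100 = 28.3772%

28.4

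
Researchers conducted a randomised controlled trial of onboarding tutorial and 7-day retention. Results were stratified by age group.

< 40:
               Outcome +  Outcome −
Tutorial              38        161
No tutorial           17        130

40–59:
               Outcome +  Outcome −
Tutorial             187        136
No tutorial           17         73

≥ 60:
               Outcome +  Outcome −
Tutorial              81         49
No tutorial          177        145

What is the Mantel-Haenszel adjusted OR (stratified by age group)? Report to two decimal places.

2.24

OR_MH = Σ(aᵢdᵢ/nᵢ) / Σ(bᵢcᵢ/nᵢ), where nᵢ is the stratum total.
Stratum 1 (< 40): n = 346; a·d/n = 38·130/346 = 14.2775; b·c/n = 161·17/346 = 7.9104
Stratum 2 (40–59): n = 413; a·d/n = 187·73/413 = 33.0533; b·c/n = 136·17/413 = 5.5981
Stratum 3 (≥ 60): n = 452; a·d/n = 81·145/452 = 25.9845; b·c/n = 49·177/452 = 19.1881
OR_MH = (14.2775 + 33.0533 + 25.9845) / (7.9104 + 5.5981 + 19.1881) = 73.3152 / 32.6965 = 2.24229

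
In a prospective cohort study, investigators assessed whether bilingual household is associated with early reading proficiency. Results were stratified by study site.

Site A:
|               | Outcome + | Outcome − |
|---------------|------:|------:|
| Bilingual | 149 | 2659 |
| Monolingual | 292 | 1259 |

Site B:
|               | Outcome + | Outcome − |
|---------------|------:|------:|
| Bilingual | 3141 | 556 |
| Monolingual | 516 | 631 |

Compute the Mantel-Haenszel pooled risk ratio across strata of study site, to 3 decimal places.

RR_MH = Σ(aᵢ·n₀ᵢ/nᵢ) / Σ(cᵢ·n₁ᵢ/nᵢ), with n₁ᵢ = aᵢ+bᵢ (exposed), n₀ᵢ = cᵢ+dᵢ (unexposed), nᵢ = n₁ᵢ+n₀ᵢ.
Stratum 1 (Site A): n₁ = 2808, n₀ = 1551, n = 4359; a·n₀/n = 149·1551/4359 = 53.0165; c·n₁/n = 292·2808/4359 = 188.1019
Stratum 2 (Site B): n₁ = 3697, n₀ = 1147, n = 4844; a·n₀/n = 3141·1147/4844 = 743.7504; c·n₁/n = 516·3697/4844 = 393.8175
RR_MH = (53.0165 + 743.7504) / (188.1019 + 393.8175) = 796.7669 / 581.9194 = 1.36921

1.369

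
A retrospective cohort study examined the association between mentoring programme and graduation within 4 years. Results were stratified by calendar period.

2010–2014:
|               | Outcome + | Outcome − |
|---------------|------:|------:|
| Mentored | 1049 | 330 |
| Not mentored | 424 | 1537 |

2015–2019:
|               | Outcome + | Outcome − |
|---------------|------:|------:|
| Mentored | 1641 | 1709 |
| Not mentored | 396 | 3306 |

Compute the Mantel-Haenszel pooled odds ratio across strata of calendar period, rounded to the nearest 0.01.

OR_MH = Σ(aᵢdᵢ/nᵢ) / Σ(bᵢcᵢ/nᵢ), where nᵢ is the stratum total.
Stratum 1 (2010–2014): n = 3340; a·d/n = 1049·1537/3340 = 482.7284; b·c/n = 330·424/3340 = 41.8922
Stratum 2 (2015–2019): n = 7052; a·d/n = 1641·3306/7052 = 769.3060; b·c/n = 1709·396/7052 = 95.9677
OR_MH = (482.7284 + 769.3060) / (41.8922 + 95.9677) = 1252.0345 / 137.8599 = 9.08193

9.08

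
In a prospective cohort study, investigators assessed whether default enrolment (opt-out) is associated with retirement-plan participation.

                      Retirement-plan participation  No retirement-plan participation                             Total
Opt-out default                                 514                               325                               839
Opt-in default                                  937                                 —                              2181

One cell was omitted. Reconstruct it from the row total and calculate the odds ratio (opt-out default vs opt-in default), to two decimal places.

The missing cell is in the unexposed row: 2181 − 937 = 1244.
So a = 514, b = 325, c = 937, d = 1244.
OR = (a·d)/(b·c) = (514 × 1244) / (325 × 937) = 639416 / 304525 = 2.09972

2.10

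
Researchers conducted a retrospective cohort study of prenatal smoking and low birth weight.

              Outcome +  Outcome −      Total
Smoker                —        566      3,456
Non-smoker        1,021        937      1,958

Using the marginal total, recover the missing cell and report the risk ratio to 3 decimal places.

The missing cell is in the exposed row: 3456 − 566 = 2890.
So a = 2890, b = 566, c = 1021, d = 937.
RR = [a/(a+b)] / [c/(c+d)] = (2890/3456) / (1021/1958) = 0.83623/0.52145 = 1.60366

1.604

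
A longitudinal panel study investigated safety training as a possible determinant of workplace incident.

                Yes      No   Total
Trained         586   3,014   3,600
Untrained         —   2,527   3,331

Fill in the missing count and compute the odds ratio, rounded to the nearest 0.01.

0.61

The missing cell is in the unexposed row: 3331 − 2527 = 804.
So a = 586, b = 3014, c = 804, d = 2527.
OR = (a·d)/(b·c) = (586 × 2527) / (3014 × 804) = 1480822 / 2423256 = 0.61109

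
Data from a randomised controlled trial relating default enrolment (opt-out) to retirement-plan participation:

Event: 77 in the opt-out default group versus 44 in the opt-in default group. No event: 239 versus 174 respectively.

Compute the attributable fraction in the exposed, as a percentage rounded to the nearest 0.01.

17.17

From the description: a = 77, b = 239, c = 44, d = 174.
Risk in exposed = 77/316 = 0.24367; risk in unexposed = 44/218 = 0.20183.
RR = 0.24367/0.20183 = 1.20728
AR% = (RR − 1)/RR × 100 = (1.20728 − 1)/1.20728 × 100 = 17.1691%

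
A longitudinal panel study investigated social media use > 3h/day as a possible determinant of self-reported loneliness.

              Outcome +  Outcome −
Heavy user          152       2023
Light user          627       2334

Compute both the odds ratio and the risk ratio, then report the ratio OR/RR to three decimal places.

0.847

Cells: a = 152, b = 2023, c = 627, d = 2334.
OR = (152·2334)/(2023·627) = 354768/1268421 = 0.27969
Risk in exposed = 152/2175 = 0.06989; risk in unexposed = 627/2961 = 0.21175; RR = 0.33003
OR/RR = 0.27969 / 0.33003 = 0.84747
The outcome is not rare, so the OR lies further from 1 than the RR.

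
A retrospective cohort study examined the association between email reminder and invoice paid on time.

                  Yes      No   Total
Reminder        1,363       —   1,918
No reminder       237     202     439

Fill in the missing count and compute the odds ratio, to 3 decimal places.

2.093

The missing cell is in the exposed row: 1918 − 1363 = 555.
So a = 1363, b = 555, c = 237, d = 202.
OR = (a·d)/(b·c) = (1363 × 202) / (555 × 237) = 275326 / 131535 = 2.09318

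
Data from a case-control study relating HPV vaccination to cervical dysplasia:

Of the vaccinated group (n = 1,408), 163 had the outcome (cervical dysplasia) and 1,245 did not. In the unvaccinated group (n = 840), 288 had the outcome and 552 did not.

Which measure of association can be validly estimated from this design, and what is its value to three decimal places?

0.251

From the description: a = 163, b = 1245, c = 288, d = 552.
This is a case-control study: participants were sampled on outcome status, so risks in the source population cannot be estimated directly — relative risk is not valid here. The odds ratio is the appropriate measure.
OR = (a·d)/(b·c) = (163 × 552) / (1245 × 288) = 89976 / 358560 = 0.25094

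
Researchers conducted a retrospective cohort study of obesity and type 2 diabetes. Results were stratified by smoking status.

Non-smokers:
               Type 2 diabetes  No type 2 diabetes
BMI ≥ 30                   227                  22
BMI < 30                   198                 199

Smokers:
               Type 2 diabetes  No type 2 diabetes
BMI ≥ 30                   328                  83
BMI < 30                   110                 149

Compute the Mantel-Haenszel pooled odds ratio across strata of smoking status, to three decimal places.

7.014

OR_MH = Σ(aᵢdᵢ/nᵢ) / Σ(bᵢcᵢ/nᵢ), where nᵢ is the stratum total.
Stratum 1 (Non-smokers): n = 646; a·d/n = 227·199/646 = 69.9272; b·c/n = 22·198/646 = 6.7430
Stratum 2 (Smokers): n = 670; a·d/n = 328·149/670 = 72.9433; b·c/n = 83·110/670 = 13.6269
OR_MH = (69.9272 + 72.9433) / (6.7430 + 13.6269) = 142.8705 / 20.3699 = 7.01381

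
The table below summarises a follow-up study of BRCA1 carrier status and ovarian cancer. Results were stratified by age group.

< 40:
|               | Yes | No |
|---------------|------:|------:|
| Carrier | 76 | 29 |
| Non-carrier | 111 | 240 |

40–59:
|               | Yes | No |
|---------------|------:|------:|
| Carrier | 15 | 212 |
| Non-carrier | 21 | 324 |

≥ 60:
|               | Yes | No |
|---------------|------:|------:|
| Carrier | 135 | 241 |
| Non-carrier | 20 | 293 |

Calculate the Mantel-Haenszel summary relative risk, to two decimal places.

2.88

RR_MH = Σ(aᵢ·n₀ᵢ/nᵢ) / Σ(cᵢ·n₁ᵢ/nᵢ), with n₁ᵢ = aᵢ+bᵢ (exposed), n₀ᵢ = cᵢ+dᵢ (unexposed), nᵢ = n₁ᵢ+n₀ᵢ.
Stratum 1 (< 40): n₁ = 105, n₀ = 351, n = 456; a·n₀/n = 76·351/456 = 58.5000; c·n₁/n = 111·105/456 = 25.5592
Stratum 2 (40–59): n₁ = 227, n₀ = 345, n = 572; a·n₀/n = 15·345/572 = 9.0472; c·n₁/n = 21·227/572 = 8.3339
Stratum 3 (≥ 60): n₁ = 376, n₀ = 313, n = 689; a·n₀/n = 135·313/689 = 61.3280; c·n₁/n = 20·376/689 = 10.9144
RR_MH = (58.5000 + 9.0472 + 61.3280) / (25.5592 + 8.3339 + 10.9144) = 128.8752 / 44.8075 = 2.87620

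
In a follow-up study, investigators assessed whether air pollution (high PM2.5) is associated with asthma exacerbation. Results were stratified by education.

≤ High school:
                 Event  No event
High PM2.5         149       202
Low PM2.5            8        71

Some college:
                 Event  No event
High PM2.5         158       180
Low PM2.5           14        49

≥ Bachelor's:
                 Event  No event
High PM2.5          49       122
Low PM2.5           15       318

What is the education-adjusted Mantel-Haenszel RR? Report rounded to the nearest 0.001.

RR_MH = Σ(aᵢ·n₀ᵢ/nᵢ) / Σ(cᵢ·n₁ᵢ/nᵢ), with n₁ᵢ = aᵢ+bᵢ (exposed), n₀ᵢ = cᵢ+dᵢ (unexposed), nᵢ = n₁ᵢ+n₀ᵢ.
Stratum 1 (≤ High school): n₁ = 351, n₀ = 79, n = 430; a·n₀/n = 149·79/430 = 27.3744; c·n₁/n = 8·351/430 = 6.5302
Stratum 2 (Some college): n₁ = 338, n₀ = 63, n = 401; a·n₀/n = 158·63/401 = 24.8229; c·n₁/n = 14·338/401 = 11.8005
Stratum 3 (≥ Bachelor's): n₁ = 171, n₀ = 333, n = 504; a·n₀/n = 49·333/504 = 32.3750; c·n₁/n = 15·171/504 = 5.0893
RR_MH = (27.3744 + 24.8229 + 32.3750) / (6.5302 + 11.8005 + 5.0893) = 84.5724 / 23.4200 = 3.61111

3.611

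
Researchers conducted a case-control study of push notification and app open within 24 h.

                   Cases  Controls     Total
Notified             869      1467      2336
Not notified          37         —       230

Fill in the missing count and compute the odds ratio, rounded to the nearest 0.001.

The missing cell is in the unexposed row: 230 − 37 = 193.
So a = 869, b = 1467, c = 37, d = 193.
OR = (a·d)/(b·c) = (869 × 193) / (1467 × 37) = 167717 / 54279 = 3.08991

3.090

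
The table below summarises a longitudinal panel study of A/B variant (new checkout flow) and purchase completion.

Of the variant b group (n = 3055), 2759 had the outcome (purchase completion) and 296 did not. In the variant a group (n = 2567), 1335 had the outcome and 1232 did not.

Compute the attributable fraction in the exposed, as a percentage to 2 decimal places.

From the description: a = 2759, b = 296, c = 1335, d = 1232.
Risk in exposed = 2759/3055 = 0.90311; risk in unexposed = 1335/2567 = 0.52006.
RR = 0.90311/0.52006 = 1.73654
AR% = (RR − 1)/RR × 100 = (1.73654 − 1)/1.73654 × 100 = 42.4143%

42.41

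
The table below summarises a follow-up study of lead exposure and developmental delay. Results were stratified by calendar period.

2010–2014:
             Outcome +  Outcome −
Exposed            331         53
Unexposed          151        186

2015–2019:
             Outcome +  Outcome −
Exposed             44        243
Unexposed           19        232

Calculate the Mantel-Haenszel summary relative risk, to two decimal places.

1.94

RR_MH = Σ(aᵢ·n₀ᵢ/nᵢ) / Σ(cᵢ·n₁ᵢ/nᵢ), with n₁ᵢ = aᵢ+bᵢ (exposed), n₀ᵢ = cᵢ+dᵢ (unexposed), nᵢ = n₁ᵢ+n₀ᵢ.
Stratum 1 (2010–2014): n₁ = 384, n₀ = 337, n = 721; a·n₀/n = 331·337/721 = 154.7115; c·n₁/n = 151·384/721 = 80.4216
Stratum 2 (2015–2019): n₁ = 287, n₀ = 251, n = 538; a·n₀/n = 44·251/538 = 20.5279; c·n₁/n = 19·287/538 = 10.1357
RR_MH = (154.7115 + 20.5279) / (80.4216 + 10.1357) = 175.2394 / 90.5573 = 1.93512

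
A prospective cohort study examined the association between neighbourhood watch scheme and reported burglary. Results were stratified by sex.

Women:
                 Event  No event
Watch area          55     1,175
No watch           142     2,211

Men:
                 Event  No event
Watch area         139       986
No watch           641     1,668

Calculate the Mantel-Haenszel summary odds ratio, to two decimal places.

OR_MH = Σ(aᵢdᵢ/nᵢ) / Σ(bᵢcᵢ/nᵢ), where nᵢ is the stratum total.
Stratum 1 (Women): n = 3583; a·d/n = 55·2211/3583 = 33.9394; b·c/n = 1175·142/3583 = 46.5671
Stratum 2 (Men): n = 3434; a·d/n = 139·1668/3434 = 67.5166; b·c/n = 986·641/3434 = 184.0495
OR_MH = (33.9394 + 67.5166) / (46.5671 + 184.0495) = 101.4560 / 230.6166 = 0.43993

0.44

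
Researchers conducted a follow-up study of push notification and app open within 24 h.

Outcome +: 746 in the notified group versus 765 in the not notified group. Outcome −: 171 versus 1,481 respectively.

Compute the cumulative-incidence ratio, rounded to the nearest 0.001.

2.388

From the description: a = 746, b = 171, c = 765, d = 1481.
Risk in exposed = 746/917 = 0.81352; risk in unexposed = 765/2246 = 0.34061.
RR = 0.81352 / 0.34061 = 2.38846
The risk among the exposed is 2.39 times that among the unexposed.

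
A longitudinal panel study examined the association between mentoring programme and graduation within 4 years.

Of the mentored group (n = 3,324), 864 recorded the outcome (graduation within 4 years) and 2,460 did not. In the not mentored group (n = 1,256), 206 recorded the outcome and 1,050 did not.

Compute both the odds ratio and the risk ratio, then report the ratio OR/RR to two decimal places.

From the description: a = 864, b = 2460, c = 206, d = 1050.
OR = (864·1050)/(2460·206) = 907200/506760 = 1.79020
Risk in exposed = 864/3324 = 0.25993; risk in unexposed = 206/1256 = 0.16401; RR = 1.58480
OR/RR = 1.79020 / 1.58480 = 1.12960
The outcome is not rare, so the OR lies further from 1 than the RR.

1.13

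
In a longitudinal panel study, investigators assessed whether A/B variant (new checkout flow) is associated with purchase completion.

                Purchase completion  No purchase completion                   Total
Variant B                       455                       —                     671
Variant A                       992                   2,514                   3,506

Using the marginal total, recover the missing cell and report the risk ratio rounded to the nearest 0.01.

The missing cell is in the exposed row: 671 − 455 = 216.
So a = 455, b = 216, c = 992, d = 2514.
RR = [a/(a+b)] / [c/(c+d)] = (455/671) / (992/3506) = 0.67809/0.28294 = 2.39656

2.40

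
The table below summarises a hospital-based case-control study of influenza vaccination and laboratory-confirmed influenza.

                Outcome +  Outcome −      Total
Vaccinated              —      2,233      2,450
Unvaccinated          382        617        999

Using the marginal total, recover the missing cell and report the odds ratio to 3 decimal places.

0.157

The missing cell is in the exposed row: 2450 − 2233 = 217.
So a = 217, b = 2233, c = 382, d = 617.
OR = (a·d)/(b·c) = (217 × 617) / (2233 × 382) = 133889 / 853006 = 0.15696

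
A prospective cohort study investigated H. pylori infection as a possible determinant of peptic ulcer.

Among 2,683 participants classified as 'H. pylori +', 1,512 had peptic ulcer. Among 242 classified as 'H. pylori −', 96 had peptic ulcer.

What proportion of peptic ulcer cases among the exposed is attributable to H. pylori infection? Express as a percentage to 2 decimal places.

From the description: a = 1512, b = 1171, c = 96, d = 146.
Risk in exposed = 1512/2683 = 0.56355; risk in unexposed = 96/242 = 0.39669.
RR = 0.56355/0.39669 = 1.42061
AR% = (RR − 1)/RR × 100 = (1.42061 − 1)/1.42061 × 100 = 29.6078%

29.61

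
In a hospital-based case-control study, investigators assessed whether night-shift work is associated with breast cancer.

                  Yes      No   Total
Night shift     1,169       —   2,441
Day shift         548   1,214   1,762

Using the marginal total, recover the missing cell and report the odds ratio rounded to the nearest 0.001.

The missing cell is in the exposed row: 2441 − 1169 = 1272.
So a = 1169, b = 1272, c = 548, d = 1214.
OR = (a·d)/(b·c) = (1169 × 1214) / (1272 × 548) = 1419166 / 697056 = 2.03594

2.036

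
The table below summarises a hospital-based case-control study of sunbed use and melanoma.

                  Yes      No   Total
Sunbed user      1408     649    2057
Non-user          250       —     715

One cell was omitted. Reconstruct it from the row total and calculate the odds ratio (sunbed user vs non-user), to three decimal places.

4.035

The missing cell is in the unexposed row: 715 − 250 = 465.
So a = 1408, b = 649, c = 250, d = 465.
OR = (a·d)/(b·c) = (1408 × 465) / (649 × 250) = 654720 / 162250 = 4.03525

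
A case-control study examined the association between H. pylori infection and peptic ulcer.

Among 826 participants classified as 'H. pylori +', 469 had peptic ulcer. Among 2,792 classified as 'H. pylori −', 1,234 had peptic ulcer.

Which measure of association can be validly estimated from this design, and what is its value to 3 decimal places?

1.659

From the description: a = 469, b = 357, c = 1234, d = 1558.
This is a case-control study: participants were sampled on outcome status, so risks in the source population cannot be estimated directly — relative risk is not valid here. The odds ratio is the appropriate measure.
OR = (a·d)/(b·c) = (469 × 1558) / (357 × 1234) = 730702 / 440538 = 1.65866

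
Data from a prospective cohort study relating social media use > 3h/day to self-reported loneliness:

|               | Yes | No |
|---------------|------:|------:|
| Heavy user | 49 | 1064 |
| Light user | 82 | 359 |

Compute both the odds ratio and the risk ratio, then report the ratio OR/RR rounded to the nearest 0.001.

Cells: a = 49, b = 1064, c = 82, d = 359.
OR = (49·359)/(1064·82) = 17591/87248 = 0.20162
Risk in exposed = 49/1113 = 0.04403; risk in unexposed = 82/441 = 0.18594; RR = 0.23677
OR/RR = 0.20162 / 0.23677 = 0.85155
The outcome is not rare, so the OR lies further from 1 than the RR.

0.852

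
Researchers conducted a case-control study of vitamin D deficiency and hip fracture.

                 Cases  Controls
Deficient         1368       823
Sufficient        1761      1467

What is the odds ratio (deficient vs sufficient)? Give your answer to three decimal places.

1.385

Cells: a = 1368, b = 823, c = 1761, d = 1467.
OR = (a·d)/(b·c) = (1368 × 1467) / (823 × 1761) = 2006856 / 1449303 = 1.38470
The odds of hip fracture are about 1.38 times as high in the deficient group.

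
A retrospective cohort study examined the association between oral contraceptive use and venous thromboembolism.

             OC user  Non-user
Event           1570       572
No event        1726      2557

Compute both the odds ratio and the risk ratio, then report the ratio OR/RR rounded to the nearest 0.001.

1.561

Reading the table with exposure as columns: a = 1570 (OC user, case), b = 1726 (OC user, non-case), c = 572 (Non-user, case), d = 2557.
OR = (1570·2557)/(1726·572) = 4014490/987272 = 4.06625
Risk in exposed = 1570/3296 = 0.47633; risk in unexposed = 572/3129 = 0.18281; RR = 2.60569
OR/RR = 4.06625 / 2.60569 = 1.56053
The outcome is not rare, so the OR lies further from 1 than the RR.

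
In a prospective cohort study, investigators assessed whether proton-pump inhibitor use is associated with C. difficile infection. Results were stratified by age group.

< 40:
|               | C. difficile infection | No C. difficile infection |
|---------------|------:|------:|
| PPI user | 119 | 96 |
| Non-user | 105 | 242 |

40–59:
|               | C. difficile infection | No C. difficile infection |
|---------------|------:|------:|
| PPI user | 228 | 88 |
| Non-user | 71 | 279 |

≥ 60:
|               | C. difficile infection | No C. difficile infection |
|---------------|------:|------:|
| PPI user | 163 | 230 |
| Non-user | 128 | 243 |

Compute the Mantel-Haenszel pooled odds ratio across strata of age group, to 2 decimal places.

OR_MH = Σ(aᵢdᵢ/nᵢ) / Σ(bᵢcᵢ/nᵢ), where nᵢ is the stratum total.
Stratum 1 (< 40): n = 562; a·d/n = 119·242/562 = 51.2420; b·c/n = 96·105/562 = 17.9359
Stratum 2 (40–59): n = 666; a·d/n = 228·279/666 = 95.5135; b·c/n = 88·71/666 = 9.3814
Stratum 3 (≥ 60): n = 764; a·d/n = 163·243/764 = 51.8442; b·c/n = 230·128/764 = 38.5340
OR_MH = (51.2420 + 95.5135 + 51.8442) / (17.9359 + 9.3814 + 38.5340) = 198.5997 / 65.8514 = 3.01588

3.02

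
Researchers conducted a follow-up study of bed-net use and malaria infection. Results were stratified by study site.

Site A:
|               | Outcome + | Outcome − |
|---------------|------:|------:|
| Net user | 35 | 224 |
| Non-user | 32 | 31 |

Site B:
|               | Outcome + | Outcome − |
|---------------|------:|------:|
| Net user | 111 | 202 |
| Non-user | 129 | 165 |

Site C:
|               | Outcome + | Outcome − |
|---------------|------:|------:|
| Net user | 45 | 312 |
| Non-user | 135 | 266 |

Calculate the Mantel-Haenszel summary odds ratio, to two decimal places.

OR_MH = Σ(aᵢdᵢ/nᵢ) / Σ(bᵢcᵢ/nᵢ), where nᵢ is the stratum total.
Stratum 1 (Site A): n = 322; a·d/n = 35·31/322 = 3.3696; b·c/n = 224·32/322 = 22.2609
Stratum 2 (Site B): n = 607; a·d/n = 111·165/607 = 30.1730; b·c/n = 202·129/607 = 42.9292
Stratum 3 (Site C): n = 758; a·d/n = 45·266/758 = 15.7916; b·c/n = 312·135/758 = 55.5673
OR_MH = (3.3696 + 30.1730 + 15.7916) / (22.2609 + 42.9292 + 55.5673) = 49.3341 / 120.7573 = 0.40854

0.41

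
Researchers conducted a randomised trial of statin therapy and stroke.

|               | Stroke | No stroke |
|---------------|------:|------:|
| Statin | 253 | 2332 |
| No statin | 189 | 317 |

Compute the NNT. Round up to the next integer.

4

Risk in treated group = 253/2585 = 0.09787; risk in control = 189/506 = 0.37352.
Absolute risk reduction = 0.37352 − 0.09787 = 0.27565
NNT = 1 / ARR = 1 / 0.27565 = 3.628 → round up → 4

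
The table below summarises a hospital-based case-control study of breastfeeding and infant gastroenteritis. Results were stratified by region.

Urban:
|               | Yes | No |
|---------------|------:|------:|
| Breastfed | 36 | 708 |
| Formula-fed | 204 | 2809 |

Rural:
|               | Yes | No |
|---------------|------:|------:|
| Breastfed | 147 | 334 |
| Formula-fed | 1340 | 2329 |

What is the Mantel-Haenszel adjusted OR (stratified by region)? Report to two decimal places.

0.75

OR_MH = Σ(aᵢdᵢ/nᵢ) / Σ(bᵢcᵢ/nᵢ), where nᵢ is the stratum total.
Stratum 1 (Urban): n = 3757; a·d/n = 36·2809/3757 = 26.9162; b·c/n = 708·204/3757 = 38.4434
Stratum 2 (Rural): n = 4150; a·d/n = 147·2329/4150 = 82.4971; b·c/n = 334·1340/4150 = 107.8458
OR_MH = (26.9162 + 82.4971) / (38.4434 + 107.8458) = 109.4133 / 146.2892 = 0.74792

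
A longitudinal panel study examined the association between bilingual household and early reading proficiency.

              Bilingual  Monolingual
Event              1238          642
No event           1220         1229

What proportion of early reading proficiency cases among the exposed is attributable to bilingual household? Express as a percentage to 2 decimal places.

Reading the table with exposure as columns: a = 1238 (Bilingual, case), b = 1220 (Bilingual, non-case), c = 642 (Monolingual, case), d = 1229.
Risk in exposed = 1238/2458 = 0.50366; risk in unexposed = 642/1871 = 0.34313.
RR = 0.50366/0.34313 = 1.46784
AR% = (RR − 1)/RR × 100 = (1.46784 − 1)/1.46784 × 100 = 31.8725%

31.87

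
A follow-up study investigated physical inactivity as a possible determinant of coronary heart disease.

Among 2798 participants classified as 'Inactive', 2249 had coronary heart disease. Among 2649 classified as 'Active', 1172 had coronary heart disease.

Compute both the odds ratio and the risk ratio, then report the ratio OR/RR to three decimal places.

From the description: a = 2249, b = 549, c = 1172, d = 1477.
OR = (2249·1477)/(549·1172) = 3321773/643428 = 5.16262
Risk in exposed = 2249/2798 = 0.80379; risk in unexposed = 1172/2649 = 0.44243; RR = 1.81675
OR/RR = 5.16262 / 1.81675 = 2.84167
The outcome is not rare, so the OR lies further from 1 than the RR.

2.842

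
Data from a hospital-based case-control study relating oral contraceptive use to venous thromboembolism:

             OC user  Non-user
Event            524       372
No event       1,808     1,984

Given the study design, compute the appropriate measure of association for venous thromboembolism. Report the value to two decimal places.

Reading the table with exposure as columns: a = 524 (OC user, case), b = 1808 (OC user, non-case), c = 372 (Non-user, case), d = 1984.
This is a hospital-based case-control study: participants were sampled on outcome status, so risks in the source population cannot be estimated directly — relative risk is not valid here. The odds ratio is the appropriate measure.
OR = (a·d)/(b·c) = (524 × 1984) / (1808 × 372) = 1039616 / 672576 = 1.54572

1.55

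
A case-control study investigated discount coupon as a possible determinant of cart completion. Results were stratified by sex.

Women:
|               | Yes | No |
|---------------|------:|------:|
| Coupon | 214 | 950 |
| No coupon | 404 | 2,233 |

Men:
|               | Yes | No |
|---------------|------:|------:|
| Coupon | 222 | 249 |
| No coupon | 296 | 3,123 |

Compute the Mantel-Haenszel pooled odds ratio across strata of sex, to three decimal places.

OR_MH = Σ(aᵢdᵢ/nᵢ) / Σ(bᵢcᵢ/nᵢ), where nᵢ is the stratum total.
Stratum 1 (Women): n = 3801; a·d/n = 214·2233/3801 = 125.7201; b·c/n = 950·404/3801 = 100.9734
Stratum 2 (Men): n = 3890; a·d/n = 222·3123/3890 = 178.2278; b·c/n = 249·296/3890 = 18.9470
OR_MH = (125.7201 + 178.2278) / (100.9734 + 18.9470) = 303.9478 / 119.9205 = 2.53458

2.535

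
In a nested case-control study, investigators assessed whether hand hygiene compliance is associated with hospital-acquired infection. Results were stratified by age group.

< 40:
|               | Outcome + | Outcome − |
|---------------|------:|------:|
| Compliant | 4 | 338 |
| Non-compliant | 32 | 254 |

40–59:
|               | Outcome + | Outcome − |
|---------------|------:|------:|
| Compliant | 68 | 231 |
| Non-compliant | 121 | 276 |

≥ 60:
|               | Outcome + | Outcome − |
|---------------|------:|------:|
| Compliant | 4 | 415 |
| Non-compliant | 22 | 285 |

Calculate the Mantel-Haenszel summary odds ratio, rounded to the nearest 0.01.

0.43

OR_MH = Σ(aᵢdᵢ/nᵢ) / Σ(bᵢcᵢ/nᵢ), where nᵢ is the stratum total.
Stratum 1 (< 40): n = 628; a·d/n = 4·254/628 = 1.6178; b·c/n = 338·32/628 = 17.2229
Stratum 2 (40–59): n = 696; a·d/n = 68·276/696 = 26.9655; b·c/n = 231·121/696 = 40.1595
Stratum 3 (≥ 60): n = 726; a·d/n = 4·285/726 = 1.5702; b·c/n = 415·22/726 = 12.5758
OR_MH = (1.6178 + 26.9655 + 1.5702) / (17.2229 + 40.1595 + 12.5758) = 30.1536 / 69.9582 = 0.43102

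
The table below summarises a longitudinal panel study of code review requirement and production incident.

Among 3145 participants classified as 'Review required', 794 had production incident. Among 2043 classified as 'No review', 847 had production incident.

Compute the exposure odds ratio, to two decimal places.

From the description: a = 794, b = 2351, c = 847, d = 1196.
OR = (a·d)/(b·c) = (794 × 1196) / (2351 × 847) = 949624 / 1991297 = 0.47689
Exposure is associated with lower odds of production incident (OR = 0.48 < 1).

0.48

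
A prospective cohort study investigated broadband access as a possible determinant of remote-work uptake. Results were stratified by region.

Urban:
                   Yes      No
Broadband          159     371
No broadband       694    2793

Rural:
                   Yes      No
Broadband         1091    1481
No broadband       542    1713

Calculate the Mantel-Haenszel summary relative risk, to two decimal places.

1.70

RR_MH = Σ(aᵢ·n₀ᵢ/nᵢ) / Σ(cᵢ·n₁ᵢ/nᵢ), with n₁ᵢ = aᵢ+bᵢ (exposed), n₀ᵢ = cᵢ+dᵢ (unexposed), nᵢ = n₁ᵢ+n₀ᵢ.
Stratum 1 (Urban): n₁ = 530, n₀ = 3487, n = 4017; a·n₀/n = 159·3487/4017 = 138.0217; c·n₁/n = 694·530/4017 = 91.5658
Stratum 2 (Rural): n₁ = 2572, n₀ = 2255, n = 4827; a·n₀/n = 1091·2255/4827 = 509.6758; c·n₁/n = 542·2572/4827 = 288.7972
RR_MH = (138.0217 + 509.6758) / (91.5658 + 288.7972) = 647.6974 / 380.3630 = 1.70284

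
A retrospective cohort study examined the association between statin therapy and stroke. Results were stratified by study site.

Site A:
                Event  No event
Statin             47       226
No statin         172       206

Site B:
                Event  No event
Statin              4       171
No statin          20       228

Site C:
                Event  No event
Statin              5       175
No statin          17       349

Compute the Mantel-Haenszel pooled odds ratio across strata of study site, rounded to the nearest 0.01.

0.28

OR_MH = Σ(aᵢdᵢ/nᵢ) / Σ(bᵢcᵢ/nᵢ), where nᵢ is the stratum total.
Stratum 1 (Site A): n = 651; a·d/n = 47·206/651 = 14.8725; b·c/n = 226·172/651 = 59.7112
Stratum 2 (Site B): n = 423; a·d/n = 4·228/423 = 2.1560; b·c/n = 171·20/423 = 8.0851
Stratum 3 (Site C): n = 546; a·d/n = 5·349/546 = 3.1960; b·c/n = 175·17/546 = 5.4487
OR_MH = (14.8725 + 2.1560 + 3.1960) / (59.7112 + 8.0851 + 5.4487) = 20.2245 / 73.2450 = 0.27612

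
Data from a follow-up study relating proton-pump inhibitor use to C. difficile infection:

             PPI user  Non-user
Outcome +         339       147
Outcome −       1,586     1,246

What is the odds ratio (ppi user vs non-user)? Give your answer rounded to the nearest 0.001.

Reading the table with exposure as columns: a = 339 (PPI user, case), b = 1586 (PPI user, non-case), c = 147 (Non-user, case), d = 1246.
OR = (a·d)/(b·c) = (339 × 1246) / (1586 × 147) = 422394 / 233142 = 1.81175
The odds of C. difficile infection are about 1.81 times as high in the ppi user group.

1.812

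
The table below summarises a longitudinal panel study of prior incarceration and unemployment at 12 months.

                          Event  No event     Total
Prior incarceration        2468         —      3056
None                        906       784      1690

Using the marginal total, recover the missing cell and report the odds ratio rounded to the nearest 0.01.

The missing cell is in the exposed row: 3056 − 2468 = 588.
So a = 2468, b = 588, c = 906, d = 784.
OR = (a·d)/(b·c) = (2468 × 784) / (588 × 906) = 1934912 / 532728 = 3.63208

3.63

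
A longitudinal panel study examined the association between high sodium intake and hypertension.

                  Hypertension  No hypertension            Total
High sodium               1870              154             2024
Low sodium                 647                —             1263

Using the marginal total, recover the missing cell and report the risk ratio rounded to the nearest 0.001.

The missing cell is in the unexposed row: 1263 − 647 = 616.
So a = 1870, b = 154, c = 647, d = 616.
RR = [a/(a+b)] / [c/(c+d)] = (1870/2024) / (647/1263) = 0.92391/0.51227 = 1.80356

1.804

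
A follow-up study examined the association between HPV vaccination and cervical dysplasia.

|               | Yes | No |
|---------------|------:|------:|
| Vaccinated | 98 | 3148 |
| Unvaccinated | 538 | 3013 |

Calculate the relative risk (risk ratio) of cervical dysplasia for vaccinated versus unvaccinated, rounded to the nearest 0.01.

Cells: a = 98, b = 3148, c = 538, d = 3013.
Risk in exposed = 98/3246 = 0.03019; risk in unexposed = 538/3551 = 0.15151.
RR = 0.03019 / 0.15151 = 0.19927
The risk is 80% lower among the exposed than among the unexposed.

0.20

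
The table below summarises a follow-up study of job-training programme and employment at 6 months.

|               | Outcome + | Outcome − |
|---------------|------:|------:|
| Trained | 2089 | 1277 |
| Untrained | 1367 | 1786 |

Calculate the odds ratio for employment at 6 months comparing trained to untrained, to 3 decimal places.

Cells: a = 2089, b = 1277, c = 1367, d = 1786.
OR = (a·d)/(b·c) = (2089 × 1786) / (1277 × 1367) = 3730954 / 1745659 = 2.13728
The odds of employment at 6 months are about 2.14 times as high in the trained group.

2.137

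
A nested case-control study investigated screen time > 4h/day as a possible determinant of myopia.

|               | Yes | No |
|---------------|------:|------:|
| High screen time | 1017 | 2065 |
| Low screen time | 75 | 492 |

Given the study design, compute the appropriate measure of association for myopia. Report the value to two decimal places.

3.23

Cells: a = 1017, b = 2065, c = 75, d = 492.
This is a nested case-control study: participants were sampled on outcome status, so risks in the source population cannot be estimated directly — relative risk is not valid here. The odds ratio is the appropriate measure.
OR = (a·d)/(b·c) = (1017 × 492) / (2065 × 75) = 500364 / 154875 = 3.23076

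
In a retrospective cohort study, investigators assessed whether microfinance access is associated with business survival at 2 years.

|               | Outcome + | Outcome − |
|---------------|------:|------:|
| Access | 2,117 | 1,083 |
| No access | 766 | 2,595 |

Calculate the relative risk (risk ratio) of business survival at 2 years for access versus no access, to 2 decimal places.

2.90

Cells: a = 2117, b = 1083, c = 766, d = 2595.
Risk in exposed = 2117/3200 = 0.66156; risk in unexposed = 766/3361 = 0.22791.
RR = 0.66156 / 0.22791 = 2.90276
The risk among the exposed is 2.90 times that among the unexposed.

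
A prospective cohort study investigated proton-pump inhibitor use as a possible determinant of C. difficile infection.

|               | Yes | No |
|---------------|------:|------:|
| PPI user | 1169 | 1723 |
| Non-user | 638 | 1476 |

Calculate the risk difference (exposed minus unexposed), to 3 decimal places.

Cells: a = 1169, b = 1723, c = 638, d = 1476.
Risk in exposed = 1169/2892 = 0.404219; risk in unexposed = 638/2114 = 0.301798.
Risk difference = 0.404219 − 0.301798 = 0.102421

0.102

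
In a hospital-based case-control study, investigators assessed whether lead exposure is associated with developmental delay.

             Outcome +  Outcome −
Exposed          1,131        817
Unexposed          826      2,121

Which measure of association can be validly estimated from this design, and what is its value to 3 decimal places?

3.555

Cells: a = 1131, b = 817, c = 826, d = 2121.
This is a hospital-based case-control study: participants were sampled on outcome status, so risks in the source population cannot be estimated directly — relative risk is not valid here. The odds ratio is the appropriate measure.
OR = (a·d)/(b·c) = (1131 × 2121) / (817 × 826) = 2398851 / 674842 = 3.55469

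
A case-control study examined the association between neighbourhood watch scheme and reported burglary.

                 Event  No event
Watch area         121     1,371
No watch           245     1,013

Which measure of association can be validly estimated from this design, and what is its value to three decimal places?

0.365

Cells: a = 121, b = 1371, c = 245, d = 1013.
This is a case-control study: participants were sampled on outcome status, so risks in the source population cannot be estimated directly — relative risk is not valid here. The odds ratio is the appropriate measure.
OR = (a·d)/(b·c) = (121 × 1013) / (1371 × 245) = 122573 / 335895 = 0.36491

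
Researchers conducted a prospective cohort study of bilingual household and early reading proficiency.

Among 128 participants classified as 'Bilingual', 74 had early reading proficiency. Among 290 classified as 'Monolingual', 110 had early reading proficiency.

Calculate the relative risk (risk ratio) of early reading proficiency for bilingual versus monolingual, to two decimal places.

1.52

From the description: a = 74, b = 54, c = 110, d = 180.
Risk in exposed = 74/128 = 0.57812; risk in unexposed = 110/290 = 0.37931.
RR = 0.57812 / 0.37931 = 1.52415
The risk among the exposed is 1.52 times that among the unexposed.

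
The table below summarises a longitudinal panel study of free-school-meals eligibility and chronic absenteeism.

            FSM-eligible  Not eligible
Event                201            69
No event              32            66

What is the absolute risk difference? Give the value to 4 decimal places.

0.3515

Reading the table with exposure as columns: a = 201 (FSM-eligible, case), b = 32 (FSM-eligible, non-case), c = 69 (Not eligible, case), d = 66.
Risk in exposed = 201/233 = 0.862661; risk in unexposed = 69/135 = 0.511111.
Risk difference = 0.862661 − 0.511111 = 0.351550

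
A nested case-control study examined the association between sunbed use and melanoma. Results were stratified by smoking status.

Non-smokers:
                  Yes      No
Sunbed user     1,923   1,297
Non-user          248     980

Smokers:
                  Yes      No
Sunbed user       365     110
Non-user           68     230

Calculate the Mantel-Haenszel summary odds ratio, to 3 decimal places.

6.492

OR_MH = Σ(aᵢdᵢ/nᵢ) / Σ(bᵢcᵢ/nᵢ), where nᵢ is the stratum total.
Stratum 1 (Non-smokers): n = 4448; a·d/n = 1923·980/4448 = 423.6826; b·c/n = 1297·248/4448 = 72.3147
Stratum 2 (Smokers): n = 773; a·d/n = 365·230/773 = 108.6028; b·c/n = 110·68/773 = 9.6766
OR_MH = (423.6826 + 108.6028) / (72.3147 + 9.6766) = 532.2854 / 81.9913 = 6.49197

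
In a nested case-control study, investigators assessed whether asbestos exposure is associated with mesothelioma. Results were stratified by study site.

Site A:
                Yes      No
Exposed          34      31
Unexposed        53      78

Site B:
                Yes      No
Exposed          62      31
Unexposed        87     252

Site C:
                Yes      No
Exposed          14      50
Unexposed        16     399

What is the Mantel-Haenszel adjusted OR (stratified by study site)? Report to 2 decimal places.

OR_MH = Σ(aᵢdᵢ/nᵢ) / Σ(bᵢcᵢ/nᵢ), where nᵢ is the stratum total.
Stratum 1 (Site A): n = 196; a·d/n = 34·78/196 = 13.5306; b·c/n = 31·53/196 = 8.3827
Stratum 2 (Site B): n = 432; a·d/n = 62·252/432 = 36.1667; b·c/n = 31·87/432 = 6.2431
Stratum 3 (Site C): n = 479; a·d/n = 14·399/479 = 11.6618; b·c/n = 50·16/479 = 1.6701
OR_MH = (13.5306 + 36.1667 + 11.6618) / (8.3827 + 6.2431 + 1.6701) = 61.3591 / 16.2959 = 3.76532

3.77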